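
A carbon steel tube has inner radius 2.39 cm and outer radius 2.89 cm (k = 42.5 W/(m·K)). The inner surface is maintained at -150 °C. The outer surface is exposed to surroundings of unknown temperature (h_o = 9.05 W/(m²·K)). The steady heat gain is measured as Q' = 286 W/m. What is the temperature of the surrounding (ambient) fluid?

T_out = 24.2 °C

Sum the resistances:
  R'_carbon steel = ln(0.0289/0.0239)/(2πk) = 0.1900/(2π·42.5) = 7.114×10^-4 m·K/W
  R'_conv,out = 1/(2πr h) = 1/(2π·0.0289·9.05) = 0.6085 m·K/W
ΣR = 0.6092 m·K/W
ΔT = Q'·ΣR = 286 × 0.6092 = 174.2 K
Heat flows inward, so T_out = T_in + ΔT = -150 + 174.2 = 24.2 °C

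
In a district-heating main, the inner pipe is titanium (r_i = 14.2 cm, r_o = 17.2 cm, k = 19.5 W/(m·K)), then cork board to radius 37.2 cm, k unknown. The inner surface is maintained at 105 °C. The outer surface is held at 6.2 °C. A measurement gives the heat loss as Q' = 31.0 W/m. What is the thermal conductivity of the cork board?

ΣR = ΔT/Q' = |105 − 6.2|/31.0 = 3.187 m·K/W
Known resistances:
  R'_titanium = ln(0.172/0.142)/(2πk) = 0.1917/(2π·19.5) = 0.001564 m·K/W
R_cork board = ΣR − ΣR_known = 3.187 − 0.001564 = 3.185 m·K/W
ln(r₂/r₁)/(2πk) = 3.185 ⇒ k = 0.7714/(2π·3.185) = 0.0385 W/m·K

k = 0.0385 W/m·K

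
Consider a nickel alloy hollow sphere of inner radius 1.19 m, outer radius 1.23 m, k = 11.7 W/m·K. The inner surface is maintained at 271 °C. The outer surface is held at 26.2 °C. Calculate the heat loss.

Q = 1320 kW

Q = 4πk·ΔT/(1/r₁ − 1/r₂) = 4π × 11.7 × 244.8 / (1/1.19 − 1/1.23) = 1.32×10^6 W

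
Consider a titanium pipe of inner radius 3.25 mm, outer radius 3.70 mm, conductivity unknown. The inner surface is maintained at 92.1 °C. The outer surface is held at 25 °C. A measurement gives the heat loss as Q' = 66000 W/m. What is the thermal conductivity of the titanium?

ΣR = ΔT/Q' = |92.1 − 25|/66000 = 0.001017 m·K/W
ln(r₂/r₁)/(2πk) = 0.001017 ⇒ k = 0.1297/(2π·0.001017) = 20.3 W/m·K

k = 20.3 W/m·K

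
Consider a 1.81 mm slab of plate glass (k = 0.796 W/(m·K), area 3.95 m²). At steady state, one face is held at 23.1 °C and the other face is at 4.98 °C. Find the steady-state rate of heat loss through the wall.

Q = 31500 W

Q = kA·ΔT/L = 0.796 × 3.95 × |23.1 °C − 4.98 °C| / 0.00181 = 31500 W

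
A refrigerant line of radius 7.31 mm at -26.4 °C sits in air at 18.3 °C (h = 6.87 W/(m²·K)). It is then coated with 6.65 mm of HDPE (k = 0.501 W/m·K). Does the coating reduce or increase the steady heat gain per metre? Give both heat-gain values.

increases: 14.1 → 24.0 W/m

Critical radius for a cylinder: r_cr = k/h = 0.0729 m = 7.29 cm.
Outer radius after coating: r₂ = 0.00731 + 0.00665 = 0.01396 m.
Since r₁ < r_cr and r₂ ≤ r_cr, the coating moves toward the maximum at r_cr — heat gain rises.
Bare: R = 1/(2πr₁h) = 3.169 m·K/W; Q = 44.7/3.169 = 14.1 W/m.
Coated: R = R_cond + R_conv = 1.865 m·K/W; Q = 44.7/1.865 = 24.0 W/m.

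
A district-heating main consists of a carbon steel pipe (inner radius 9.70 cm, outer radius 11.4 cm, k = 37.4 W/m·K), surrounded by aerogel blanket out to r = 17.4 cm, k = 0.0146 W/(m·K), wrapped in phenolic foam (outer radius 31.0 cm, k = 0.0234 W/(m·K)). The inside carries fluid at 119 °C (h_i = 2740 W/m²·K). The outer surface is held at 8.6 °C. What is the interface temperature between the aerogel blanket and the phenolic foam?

T = 59.4 °C

Resistance network (inner→outer):
  R'_conv,in = 1/(2πr h) = 1/(2π·0.0970·2740) = 5.988×10^-4 m·K/W
  R'_carbon steel = ln(0.114/0.0970)/(2πk) = 0.1615/(2π·37.4) = 6.872×10^-4 m·K/W
  R'_aerogel blanket = ln(0.174/0.114)/(2πk) = 0.4229/(2π·0.0146) = 4.610 m·K/W
  R'_phenolic foam = ln(0.310/0.174)/(2πk) = 0.5775/(2π·0.0234) = 3.928 m·K/W
ΣR = 5.988×10^-4 + 6.872×10^-4 + 4.610 + 3.928 = 8.539 m·K/W
Q' = ΔT/ΣR = (119 °C − 8.6 °C)/8.539 = 12.93 W/m
From the inner boundary to the aerogel blanket/phenolic foam interface, ΣR_partial = 4.611 m·K/W.
T_interface = T_in − Q'·ΣR_partial = 119 °C − (12.93)(4.611) = 59.4 °C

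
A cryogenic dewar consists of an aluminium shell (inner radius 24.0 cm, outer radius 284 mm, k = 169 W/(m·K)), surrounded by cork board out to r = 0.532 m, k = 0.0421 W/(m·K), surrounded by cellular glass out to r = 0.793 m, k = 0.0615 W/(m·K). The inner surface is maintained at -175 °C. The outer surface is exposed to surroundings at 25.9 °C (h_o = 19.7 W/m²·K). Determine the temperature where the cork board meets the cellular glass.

T = -15.6 °C

Series thermal resistances, inner to outer:
  R_aluminium = (1/0.240 − 1/0.284)/(4πk) = 0.6455/(4π·169) = 3.040×10^-4 K/W
  R_cork board = (1/0.284 − 1/0.532)/(4πk) = 1.641/(4π·0.0421) = 3.103 K/W
  R_cellular glass = (1/0.532 − 1/0.793)/(4πk) = 0.6187/(4π·0.0615) = 0.8005 K/W
  R_conv,out = 1/(4πr²h) = 1/(4π·0.793²·19.7) = 0.006424 K/W
ΣR = 3.040×10^-4 + 3.103 + 0.8005 + 0.006424 = 3.910 K/W
Q = ΔT/ΣR = (-175 °C − 25.9 °C)/3.910 = -51.38 W
From the inner boundary to the cork board/cellular glass interface, ΣR_partial = 3.103 K/W.
T_interface = T_in − Q·ΣR_partial = -175 °C − (-51.38)(3.103) = -15.6 °C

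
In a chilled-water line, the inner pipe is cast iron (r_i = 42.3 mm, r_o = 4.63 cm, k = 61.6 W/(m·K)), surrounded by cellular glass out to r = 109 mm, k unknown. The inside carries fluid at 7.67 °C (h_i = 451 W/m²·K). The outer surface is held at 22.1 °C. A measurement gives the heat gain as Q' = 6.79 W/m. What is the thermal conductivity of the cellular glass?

ΣR = ΔT/Q' = |7.67 − 22.1|/6.79 = 2.125 m·K/W
Known resistances:
  R'_conv,in = 1/(2πr h) = 1/(2π·0.0423·451) = 0.008343 m·K/W
  R'_cast iron = ln(0.0463/0.0423)/(2πk) = 0.09035/(2π·61.6) = 2.334×10^-4 m·K/W
R_cellular glass = ΣR − ΣR_known = 2.125 − 0.008576 = 2.116 m·K/W
ln(r₂/r₁)/(2πk) = 2.116 ⇒ k = 0.8562/(2π·2.116) = 0.0644 W/m·K

k = 0.0644 W/m·K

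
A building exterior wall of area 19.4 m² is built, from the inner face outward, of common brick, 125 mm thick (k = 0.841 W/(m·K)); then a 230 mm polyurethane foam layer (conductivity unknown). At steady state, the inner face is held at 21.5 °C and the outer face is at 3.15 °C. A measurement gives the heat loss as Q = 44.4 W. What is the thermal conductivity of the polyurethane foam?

k = 0.0292 W/m·K

ΣR = ΔT/Q = |21.5 − 3.15|/44.4 = 0.4133 K/W
Known resistances:
  R_common brick = L/(kA) = 0.125/(0.841·19.4) = 0.007661 K/W
R_polyurethane foam = ΣR − ΣR_known = 0.4133 − 0.007661 = 0.4056 K/W
L/(kA) = 0.4056 ⇒ k = 0.230/(0.4056·19.4) = 0.0292 W/m·K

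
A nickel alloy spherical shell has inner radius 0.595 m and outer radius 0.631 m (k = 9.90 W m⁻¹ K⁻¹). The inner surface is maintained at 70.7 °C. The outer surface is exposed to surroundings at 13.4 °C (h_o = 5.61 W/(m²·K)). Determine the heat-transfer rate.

Q = 1570 W

Series thermal resistances, inner to outer:
  R_nickel alloy = (1/0.595 − 1/0.631)/(4πk) = 0.09589/(4π·9.90) = 7.707×10^-4 K/W
  R_conv,out = 1/(4πr²h) = 1/(4π·0.631²·5.61) = 0.03563 K/W
ΣR = 7.707×10^-4 + 0.03563 = 0.03640 K/W
Q = ΔT/ΣR = (70.7 °C − 13.4 °C)/0.03640 = 1570 W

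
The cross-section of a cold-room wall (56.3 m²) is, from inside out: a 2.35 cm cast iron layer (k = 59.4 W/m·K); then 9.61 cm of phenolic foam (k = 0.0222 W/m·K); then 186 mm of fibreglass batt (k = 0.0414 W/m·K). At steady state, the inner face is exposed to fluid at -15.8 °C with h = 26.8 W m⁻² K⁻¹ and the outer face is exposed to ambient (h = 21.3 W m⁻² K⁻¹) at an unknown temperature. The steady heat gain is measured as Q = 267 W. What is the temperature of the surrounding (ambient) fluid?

T_out = 26.4 °C

Series resistances:
  R_conv,in = 1/(hA) = 1/(26.8·56.3) = 6.628×10^-4 K/W
  R_cast iron = L/(kA) = 0.0235/(59.4·56.3) = 7.027×10^-6 K/W
  R_phenolic foam = L/(kA) = 0.0961/(0.0222·56.3) = 0.07689 K/W
  R_fibreglass batt = L/(kA) = 0.186/(0.0414·56.3) = 0.07980 K/W
  R_conv,out = 1/(hA) = 1/(21.3·56.3) = 8.339×10^-4 K/W
ΣR = 0.1582 K/W
ΔT = Q·ΣR = 267 × 0.1582 = 42.24 K
Heat flows inward, so T_out = T_in + ΔT = -15.8 + 42.24 = 26.4 °C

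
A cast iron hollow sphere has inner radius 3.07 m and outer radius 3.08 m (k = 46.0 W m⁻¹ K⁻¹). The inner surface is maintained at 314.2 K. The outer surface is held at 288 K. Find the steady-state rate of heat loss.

Q = 14300 kW

Q = 4πk·ΔT/(1/r₁ − 1/r₂) = 4π × 46.0 × 26.2 / (1/3.07 − 1/3.08) = 1.43×10^7 W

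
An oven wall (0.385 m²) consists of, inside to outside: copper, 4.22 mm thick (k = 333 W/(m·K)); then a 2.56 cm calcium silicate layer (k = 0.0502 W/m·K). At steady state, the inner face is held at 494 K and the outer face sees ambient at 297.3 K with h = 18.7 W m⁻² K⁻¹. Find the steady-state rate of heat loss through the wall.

Resistance network (inner→outer):
  R_copper = L/(kA) = 0.00422/(333·0.385) = 3.292×10^-5 K/W
  R_calcium silicate = L/(kA) = 0.0256/(0.0502·0.385) = 1.325 K/W
  R_conv,out = 1/(hA) = 1/(18.7·0.385) = 0.1389 K/W
ΣR = 3.292×10^-5 + 1.325 + 0.1389 = 1.464 K/W
Q = ΔT/ΣR = (494 K − 297.3 K)/1.464 = 134 W

Q = 134 W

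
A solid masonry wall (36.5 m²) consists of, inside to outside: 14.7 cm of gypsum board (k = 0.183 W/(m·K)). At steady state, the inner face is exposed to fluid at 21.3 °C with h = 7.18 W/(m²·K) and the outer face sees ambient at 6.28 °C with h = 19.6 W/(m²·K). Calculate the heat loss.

Q = 552 W

Series thermal resistances, inner to outer:
  R_conv,in = 1/(hA) = 1/(7.18·36.5) = 0.003816 K/W
  R_gypsum board = L/(kA) = 0.147/(0.183·36.5) = 0.02201 K/W
  R_conv,out = 1/(hA) = 1/(19.6·36.5) = 0.001398 K/W
ΣR = 0.003816 + 0.02201 + 0.001398 = 0.02722 K/W
Q = ΔT/ΣR = (21.3 °C − 6.28 °C)/0.02722 = 552 W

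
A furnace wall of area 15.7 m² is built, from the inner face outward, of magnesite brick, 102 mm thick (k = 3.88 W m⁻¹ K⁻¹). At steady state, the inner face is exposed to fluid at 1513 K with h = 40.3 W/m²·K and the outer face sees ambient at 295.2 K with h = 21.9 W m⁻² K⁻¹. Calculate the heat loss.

Series thermal resistances, inner to outer:
  R_conv,in = 1/(hA) = 1/(40.3·15.7) = 0.001581 K/W
  R_magnesite brick = L/(kA) = 0.102/(3.88·15.7) = 0.001674 K/W
  R_conv,out = 1/(hA) = 1/(21.9·15.7) = 0.002908 K/W
ΣR = 0.001581 + 0.001674 + 0.002908 = 0.006163 K/W
Q = ΔT/ΣR = (1513 K − 295.2 K)/0.006163 = 1.98×10^5 W

Q = 198 kW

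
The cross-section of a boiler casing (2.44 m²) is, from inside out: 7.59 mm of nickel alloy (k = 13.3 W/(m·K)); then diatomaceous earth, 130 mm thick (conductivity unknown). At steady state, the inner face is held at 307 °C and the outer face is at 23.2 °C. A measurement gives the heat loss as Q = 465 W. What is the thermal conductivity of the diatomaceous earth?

k = 0.0873 W/m·K

ΣR = ΔT/Q = |307 − 23.2|/465 = 0.6103 K/W
Known resistances:
  R_nickel alloy = L/(kA) = 0.00759/(13.3·2.44) = 2.339×10^-4 K/W
R_diatomaceous earth = ΣR − ΣR_known = 0.6103 − 2.339×10^-4 = 0.6101 K/W
L/(kA) = 0.6101 ⇒ k = 0.130/(0.6101·2.44) = 0.0873 W/m·K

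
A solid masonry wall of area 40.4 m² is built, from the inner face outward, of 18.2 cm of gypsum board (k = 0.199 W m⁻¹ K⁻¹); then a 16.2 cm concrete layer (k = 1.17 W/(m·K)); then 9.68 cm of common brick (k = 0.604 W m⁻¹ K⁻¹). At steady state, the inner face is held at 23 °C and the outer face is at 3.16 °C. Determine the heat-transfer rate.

Q = 661 W

Series thermal resistances, inner to outer:
  R_gypsum board = L/(kA) = 0.182/(0.199·40.4) = 0.02264 K/W
  R_concrete = L/(kA) = 0.162/(1.17·40.4) = 0.003427 K/W
  R_common brick = L/(kA) = 0.0968/(0.604·40.4) = 0.003967 K/W
ΣR = 0.02264 + 0.003427 + 0.003967 = 0.03003 K/W
Q = ΔT/ΣR = (23 °C − 3.16 °C)/0.03003 = 661 W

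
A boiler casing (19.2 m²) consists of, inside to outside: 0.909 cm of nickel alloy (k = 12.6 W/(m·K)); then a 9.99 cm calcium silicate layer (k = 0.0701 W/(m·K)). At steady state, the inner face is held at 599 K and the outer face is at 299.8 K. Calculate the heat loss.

Resistance network (inner→outer):
  R_nickel alloy = L/(kA) = 0.00909/(12.6·19.2) = 3.757×10^-5 K/W
  R_calcium silicate = L/(kA) = 0.0999/(0.0701·19.2) = 0.07422 K/W
ΣR = 3.757×10^-5 + 0.07422 = 0.07426 K/W
Q = ΔT/ΣR = (599 K − 299.8 K)/0.07426 = 4030 W

Q = 4.03 kW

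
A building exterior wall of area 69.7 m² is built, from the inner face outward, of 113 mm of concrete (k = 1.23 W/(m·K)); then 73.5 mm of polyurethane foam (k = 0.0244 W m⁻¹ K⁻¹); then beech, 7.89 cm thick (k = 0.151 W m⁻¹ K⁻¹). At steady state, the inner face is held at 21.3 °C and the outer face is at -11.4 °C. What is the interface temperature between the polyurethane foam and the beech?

T = -6.69 °C

Treat each layer as a resistance in series:
  R_concrete = L/(kA) = 0.113/(1.23·69.7) = 0.001318 K/W
  R_polyurethane foam = L/(kA) = 0.0735/(0.0244·69.7) = 0.04322 K/W
  R_beech = L/(kA) = 0.0789/(0.151·69.7) = 0.007497 K/W
ΣR = 0.001318 + 0.04322 + 0.007497 = 0.05204 K/W
Q = ΔT/ΣR = (21.3 °C − -11.4 °C)/0.05204 = 628.4 W
From the inner boundary to the polyurethane foam/beech interface, ΣR_partial = 0.04454 K/W.
T_interface = T_in − Q·ΣR_partial = 21.3 °C − (628.4)(0.04454) = -6.69 °C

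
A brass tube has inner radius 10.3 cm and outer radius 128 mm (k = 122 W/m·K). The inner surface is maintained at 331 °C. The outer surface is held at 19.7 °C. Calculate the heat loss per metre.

Q' = 2πk·ΔT/ln(r₂/r₁) = 2π × 122 × 311.3 / ln(0.128/0.103) = 1.10×10^6 W/m

Q' = 1100 kW/m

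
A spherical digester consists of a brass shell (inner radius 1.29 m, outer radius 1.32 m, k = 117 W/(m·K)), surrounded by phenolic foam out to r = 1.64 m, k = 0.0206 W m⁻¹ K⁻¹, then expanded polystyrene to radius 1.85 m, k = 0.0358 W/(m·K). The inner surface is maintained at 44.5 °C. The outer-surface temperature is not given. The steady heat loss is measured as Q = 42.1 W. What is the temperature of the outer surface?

Series resistances:
  R_brass = (1/1.29 − 1/1.32)/(4πk) = 0.01762/(4π·117) = 1.198×10^-5 K/W
  R_phenolic foam = (1/1.32 − 1/1.64)/(4πk) = 0.1478/(4π·0.0206) = 0.5710 K/W
  R_expanded polystyrene = (1/1.64 − 1/1.85)/(4πk) = 0.06922/(4π·0.0358) = 0.1539 K/W
ΣR = 0.7249 K/W
ΔT = Q·ΣR = 42.1 × 0.7249 = 30.52 K
Heat flows outward, so T_out = T_in − ΔT = 44.5 − 30.52 = 14.0 °C

T_out = 14.0 °C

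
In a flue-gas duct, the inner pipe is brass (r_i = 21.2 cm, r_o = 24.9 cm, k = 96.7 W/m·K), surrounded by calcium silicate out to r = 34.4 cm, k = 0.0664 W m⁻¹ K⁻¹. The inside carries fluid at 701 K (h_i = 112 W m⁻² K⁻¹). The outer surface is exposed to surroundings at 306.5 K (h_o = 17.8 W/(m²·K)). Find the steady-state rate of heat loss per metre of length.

Q' = 488 W/m

Resistance network (inner→outer):
  R'_conv,in = 1/(2πr h) = 1/(2π·0.212·112) = 0.006703 m·K/W
  R'_brass = ln(0.249/0.212)/(2πk) = 0.1609/(2π·96.7) = 2.648×10^-4 m·K/W
  R'_calcium silicate = ln(0.344/0.249)/(2πk) = 0.3232/(2π·0.0664) = 0.7747 m·K/W
  R'_conv,out = 1/(2πr h) = 1/(2π·0.344·17.8) = 0.02599 m·K/W
ΣR = 0.006703 + 2.648×10^-4 + 0.7747 + 0.02599 = 0.8077 m·K/W
Q' = ΔT/ΣR = (701 K − 306.5 K)/0.8077 = 488 W/m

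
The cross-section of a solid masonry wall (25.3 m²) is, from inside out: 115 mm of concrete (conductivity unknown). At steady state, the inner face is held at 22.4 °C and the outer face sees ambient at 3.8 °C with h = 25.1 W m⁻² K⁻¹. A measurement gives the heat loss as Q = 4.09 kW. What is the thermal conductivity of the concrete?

ΣR = ΔT/Q = |22.4 − 3.8|/4090 = 0.004548 K/W
Known resistances:
  R_conv,out = 1/(hA) = 1/(25.1·25.3) = 0.001575 K/W
R_concrete = ΣR − ΣR_known = 0.004548 − 0.001575 = 0.002973 K/W
L/(kA) = 0.002973 ⇒ k = 0.115/(0.002973·25.3) = 1.53 W/m·K

k = 1.53 W/m·K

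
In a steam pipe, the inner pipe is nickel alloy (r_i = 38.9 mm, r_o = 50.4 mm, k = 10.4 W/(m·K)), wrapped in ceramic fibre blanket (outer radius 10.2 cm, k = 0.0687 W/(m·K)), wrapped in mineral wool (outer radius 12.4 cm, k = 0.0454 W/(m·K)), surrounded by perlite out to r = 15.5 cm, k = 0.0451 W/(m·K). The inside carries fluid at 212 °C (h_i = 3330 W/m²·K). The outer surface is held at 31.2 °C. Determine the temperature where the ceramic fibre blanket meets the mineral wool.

Resistance network (inner→outer):
  R'_conv,in = 1/(2πr h) = 1/(2π·0.0389·3330) = 0.001229 m·K/W
  R'_nickel alloy = ln(0.0504/0.0389)/(2πk) = 0.2590/(2π·10.4) = 0.003964 m·K/W
  R'_ceramic fibre blanket = ln(0.102/0.0504)/(2πk) = 0.7050/(2π·0.0687) = 1.633 m·K/W
  R'_mineral wool = ln(0.124/0.102)/(2πk) = 0.1953/(2π·0.0454) = 0.6847 m·K/W
  R'_perlite = ln(0.155/0.124)/(2πk) = 0.2231/(2π·0.0451) = 0.7875 m·K/W
ΣR = 0.001229 + 0.003964 + 1.633 + 0.6847 + 0.7875 = 3.110 m·K/W
Q' = ΔT/ΣR = (212 °C − 31.2 °C)/3.110 = 58.14 W/m
From the inner boundary to the ceramic fibre blanket/mineral wool interface, ΣR_partial = 1.638 m·K/W.
T_interface = T_in − Q'·ΣR_partial = 212 °C − (58.14)(1.638) = 117 °C

T = 117 °C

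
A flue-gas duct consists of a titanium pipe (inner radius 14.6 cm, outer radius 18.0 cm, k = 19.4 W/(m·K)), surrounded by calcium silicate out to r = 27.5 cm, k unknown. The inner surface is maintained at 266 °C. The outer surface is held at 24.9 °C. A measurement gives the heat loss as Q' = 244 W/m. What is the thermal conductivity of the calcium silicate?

k = 0.0684 W/m·K

ΣR = ΔT/Q' = |266 − 24.9|/244 = 0.9881 m·K/W
Known resistances:
  R'_titanium = ln(0.180/0.146)/(2πk) = 0.2094/(2π·19.4) = 0.001717 m·K/W
R_calcium silicate = ΣR − ΣR_known = 0.9881 − 0.001717 = 0.9864 m·K/W
ln(r₂/r₁)/(2πk) = 0.9864 ⇒ k = 0.4238/(2π·0.9864) = 0.0684 W/m·K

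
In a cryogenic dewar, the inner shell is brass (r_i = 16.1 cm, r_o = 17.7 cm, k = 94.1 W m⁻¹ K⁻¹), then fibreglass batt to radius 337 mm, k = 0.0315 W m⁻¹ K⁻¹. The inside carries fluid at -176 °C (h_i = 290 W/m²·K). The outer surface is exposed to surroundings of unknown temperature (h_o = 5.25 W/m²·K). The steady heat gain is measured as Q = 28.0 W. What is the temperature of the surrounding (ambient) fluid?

T_out = 17.8 °C

Series resistances:
  R_conv,in = 1/(4πr²h) = 1/(4π·0.161²·290) = 0.01059 K/W
  R_brass = (1/0.161 − 1/0.177)/(4πk) = 0.5615/(4π·94.1) = 4.748×10^-4 K/W
  R_fibreglass batt = (1/0.177 − 1/0.337)/(4πk) = 2.682/(4π·0.0315) = 6.776 K/W
  R_conv,out = 1/(4πr²h) = 1/(4π·0.337²·5.25) = 0.1335 K/W
ΣR = 6.921 K/W
ΔT = Q·ΣR = 28.0 × 6.921 = 193.8 K
Heat flows inward, so T_out = T_in + ΔT = -176 + 193.8 = 17.8 °C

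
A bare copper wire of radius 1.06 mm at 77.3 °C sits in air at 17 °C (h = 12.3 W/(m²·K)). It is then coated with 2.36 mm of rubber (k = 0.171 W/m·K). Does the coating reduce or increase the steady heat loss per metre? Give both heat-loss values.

Critical radius for a cylinder: r_cr = k/h = 0.0139 m = 1.39 cm.
Outer radius after coating: r₂ = 0.00106 + 0.00236 = 0.00342 m.
Since r₁ < r_cr and r₂ ≤ r_cr, the coating moves toward the maximum at r_cr — heat loss rises.
Bare: R = 1/(2πr₁h) = 12.21 m·K/W; Q = 60.3/12.21 = 4.94 W/m.
Coated: R = R_cond + R_conv = 4.874 m·K/W; Q = 60.3/4.874 = 12.4 W/m.

increases: 4.94 → 12.4 W/m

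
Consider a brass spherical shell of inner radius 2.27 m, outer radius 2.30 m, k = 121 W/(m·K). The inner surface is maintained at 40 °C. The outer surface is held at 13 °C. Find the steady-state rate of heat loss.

Q = 7140 kW

Q = 4πk·ΔT/(1/r₁ − 1/r₂) = 4π × 121 × 27 / (1/2.27 − 1/2.30) = 7.14×10^6 W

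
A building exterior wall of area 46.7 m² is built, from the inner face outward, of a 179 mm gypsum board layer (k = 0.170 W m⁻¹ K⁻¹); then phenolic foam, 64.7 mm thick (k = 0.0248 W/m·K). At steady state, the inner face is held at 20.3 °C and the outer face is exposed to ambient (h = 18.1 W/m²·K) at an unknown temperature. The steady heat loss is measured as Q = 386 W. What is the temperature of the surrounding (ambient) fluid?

T_out = -10.4 °C

Sum the resistances:
  R_gypsum board = L/(kA) = 0.179/(0.170·46.7) = 0.02255 K/W
  R_phenolic foam = L/(kA) = 0.0647/(0.0248·46.7) = 0.05586 K/W
  R_conv,out = 1/(hA) = 1/(18.1·46.7) = 0.001183 K/W
ΣR = 0.07959 K/W
ΔT = Q·ΣR = 386 × 0.07959 = 30.72 K
Heat flows outward, so T_out = T_in − ΔT = 20.3 − 30.72 = -10.4 °C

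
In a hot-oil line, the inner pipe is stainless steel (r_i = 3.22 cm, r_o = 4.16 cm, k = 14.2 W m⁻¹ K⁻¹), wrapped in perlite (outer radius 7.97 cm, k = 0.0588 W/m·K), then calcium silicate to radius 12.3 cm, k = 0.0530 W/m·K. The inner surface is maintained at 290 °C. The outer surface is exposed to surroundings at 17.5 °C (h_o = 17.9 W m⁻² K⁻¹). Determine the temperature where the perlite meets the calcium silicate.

T = 137 °C

Resistance network (inner→outer):
  R'_stainless steel = ln(0.0416/0.0322)/(2πk) = 0.2561/(2π·14.2) = 0.002871 m·K/W
  R'_perlite = ln(0.0797/0.0416)/(2πk) = 0.6502/(2π·0.0588) = 1.760 m·K/W
  R'_calcium silicate = ln(0.123/0.0797)/(2πk) = 0.4339/(2π·0.0530) = 1.303 m·K/W
  R'_conv,out = 1/(2πr h) = 1/(2π·0.123·17.9) = 0.07229 m·K/W
ΣR = 0.002871 + 1.760 + 1.303 + 0.07229 = 3.138 m·K/W
Q' = ΔT/ΣR = (290 °C − 17.5 °C)/3.138 = 86.84 W/m
From the inner boundary to the perlite/calcium silicate interface, ΣR_partial = 1.763 m·K/W.
T_interface = T_in − Q'·ΣR_partial = 290 °C − (86.84)(1.763) = 137 °C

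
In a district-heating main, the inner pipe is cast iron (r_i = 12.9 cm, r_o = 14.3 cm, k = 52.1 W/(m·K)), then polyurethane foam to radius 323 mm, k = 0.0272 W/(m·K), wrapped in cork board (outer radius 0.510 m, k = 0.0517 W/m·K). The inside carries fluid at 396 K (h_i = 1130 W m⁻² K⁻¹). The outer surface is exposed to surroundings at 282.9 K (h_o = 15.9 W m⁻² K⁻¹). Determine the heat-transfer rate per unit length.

Q' = 18.3 W/m

Treat each layer as a resistance in series:
  R'_conv,in = 1/(2πr h) = 1/(2π·0.129·1130) = 0.001092 m·K/W
  R'_cast iron = ln(0.143/0.129)/(2πk) = 0.1030/(2π·52.1) = 3.147×10^-4 m·K/W
  R'_polyurethane foam = ln(0.323/0.143)/(2πk) = 0.8148/(2π·0.0272) = 4.768 m·K/W
  R'_cork board = ln(0.510/0.323)/(2πk) = 0.4568/(2π·0.0517) = 1.406 m·K/W
  R'_conv,out = 1/(2πr h) = 1/(2π·0.510·15.9) = 0.01963 m·K/W
ΣR = 0.001092 + 3.147×10^-4 + 4.768 + 1.406 + 0.01963 = 6.195 m·K/W
Q' = ΔT/ΣR = (396 K − 282.9 K)/6.195 = 18.3 W/m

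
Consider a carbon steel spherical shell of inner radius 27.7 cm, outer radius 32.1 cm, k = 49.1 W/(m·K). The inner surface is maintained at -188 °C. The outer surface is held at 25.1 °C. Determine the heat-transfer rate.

Q = 266 kW

Q = 4πk·ΔT/(1/r₁ − 1/r₂) = 4π × 49.1 × 213.1 / (1/0.277 − 1/0.321) = 2.66×10^5 W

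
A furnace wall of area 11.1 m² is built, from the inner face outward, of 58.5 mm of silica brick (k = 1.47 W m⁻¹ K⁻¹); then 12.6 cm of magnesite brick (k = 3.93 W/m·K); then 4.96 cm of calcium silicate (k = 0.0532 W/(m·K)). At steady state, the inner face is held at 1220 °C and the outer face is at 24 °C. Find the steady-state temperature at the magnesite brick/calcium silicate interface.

T = 1134 °C

Series thermal resistances, inner to outer:
  R_silica brick = L/(kA) = 0.0585/(1.47·11.1) = 0.003585 K/W
  R_magnesite brick = L/(kA) = 0.126/(3.93·11.1) = 0.002888 K/W
  R_calcium silicate = L/(kA) = 0.0496/(0.0532·11.1) = 0.08399 K/W
ΣR = 0.003585 + 0.002888 + 0.08399 = 0.09046 K/W
Q = ΔT/ΣR = (1220 °C − 24 °C)/0.09046 = 13220 W
From the inner boundary to the magnesite brick/calcium silicate interface, ΣR_partial = 0.006473 K/W.
T_interface = T_in − Q·ΣR_partial = 1220 °C − (13220)(0.006473) = 1134 °C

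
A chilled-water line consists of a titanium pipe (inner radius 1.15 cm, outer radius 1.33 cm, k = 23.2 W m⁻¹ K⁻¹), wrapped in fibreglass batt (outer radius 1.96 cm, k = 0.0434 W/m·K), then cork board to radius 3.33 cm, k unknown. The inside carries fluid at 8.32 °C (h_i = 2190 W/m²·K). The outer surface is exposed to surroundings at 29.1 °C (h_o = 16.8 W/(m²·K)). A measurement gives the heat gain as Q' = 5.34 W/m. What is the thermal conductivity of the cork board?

ΣR = ΔT/Q' = |8.32 − 29.1|/5.34 = 3.891 m·K/W
Known resistances:
  R'_conv,in = 1/(2πr h) = 1/(2π·0.0115·2190) = 0.006319 m·K/W
  R'_titanium = ln(0.0133/0.0115)/(2πk) = 0.1454/(2π·23.2) = 9.976×10^-4 m·K/W
  R'_fibreglass batt = ln(0.0196/0.0133)/(2πk) = 0.3878/(2π·0.0434) = 1.422 m·K/W
  R'_conv,out = 1/(2πr h) = 1/(2π·0.0333·16.8) = 0.2845 m·K/W
R_cork board = ΣR − ΣR_known = 3.891 − 1.714 = 2.177 m·K/W
ln(r₂/r₁)/(2πk) = 2.177 ⇒ k = 0.5300/(2π·2.177) = 0.0387 W/m·K

k = 0.0387 W/m·K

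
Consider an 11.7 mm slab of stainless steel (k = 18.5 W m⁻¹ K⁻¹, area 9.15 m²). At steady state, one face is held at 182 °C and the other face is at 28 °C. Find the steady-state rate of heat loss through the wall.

Q = 2230 kW

Q = kA·ΔT/L = 18.5 × 9.15 × |182 °C − 28 °C| / 0.0117 = 2.23×10^6 W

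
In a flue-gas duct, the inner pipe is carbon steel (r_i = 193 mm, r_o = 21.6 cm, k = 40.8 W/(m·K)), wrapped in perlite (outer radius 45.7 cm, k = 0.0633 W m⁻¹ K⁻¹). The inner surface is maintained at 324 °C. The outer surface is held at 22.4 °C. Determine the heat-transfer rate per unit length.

Q' = 160 W/m

Resistance network (inner→outer):
  R'_carbon steel = ln(0.216/0.193)/(2πk) = 0.1126/(2π·40.8) = 4.392×10^-4 m·K/W
  R'_perlite = ln(0.457/0.216)/(2πk) = 0.7494/(2π·0.0633) = 1.884 m·K/W
ΣR = 4.392×10^-4 + 1.884 = 1.884 m·K/W
Q' = ΔT/ΣR = (324 °C − 22.4 °C)/1.884 = 160 W/m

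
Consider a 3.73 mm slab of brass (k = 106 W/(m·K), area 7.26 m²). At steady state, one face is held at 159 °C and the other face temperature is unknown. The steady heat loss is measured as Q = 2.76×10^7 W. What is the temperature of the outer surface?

T_out = 25.2 °C

Sum the resistances:
  R_brass = L/(kA) = 0.00373/(106·7.26) = 4.847×10^-6 K/W
ΣR = 4.847×10^-6 K/W
ΔT = Q·ΣR = 2.76×10^7 × 4.847×10^-6 = 133.8 K
Heat flows outward, so T_out = T_in − ΔT = 159 − 133.8 = 25.2 °C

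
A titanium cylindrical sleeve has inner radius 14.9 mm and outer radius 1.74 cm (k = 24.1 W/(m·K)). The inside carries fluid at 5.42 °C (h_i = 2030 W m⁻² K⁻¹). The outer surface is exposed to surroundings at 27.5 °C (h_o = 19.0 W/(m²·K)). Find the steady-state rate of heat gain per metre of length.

Q' = 45.3 W/m

Treat each layer as a resistance in series:
  R'_conv,in = 1/(2πr h) = 1/(2π·0.0149·2030) = 0.005262 m·K/W
  R'_titanium = ln(0.0174/0.0149)/(2πk) = 0.1551/(2π·24.1) = 0.001024 m·K/W
  R'_conv,out = 1/(2πr h) = 1/(2π·0.0174·19.0) = 0.4814 m·K/W
ΣR = 0.005262 + 0.001024 + 0.4814 = 0.4877 m·K/W
Q' = ΔT/ΣR = (5.42 °C − 27.5 °C)/0.4877 = -45.3 W/m
(Negative Q' ⇒ heat flows inward; heat gain = 45.3 W/m.)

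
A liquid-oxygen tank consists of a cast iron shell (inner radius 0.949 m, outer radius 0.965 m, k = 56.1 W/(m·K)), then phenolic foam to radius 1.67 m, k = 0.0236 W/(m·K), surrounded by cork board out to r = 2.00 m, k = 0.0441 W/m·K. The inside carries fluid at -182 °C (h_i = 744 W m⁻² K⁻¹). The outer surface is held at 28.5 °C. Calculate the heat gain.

Q = 127 W

Resistance network (inner→outer):
  R_conv,in = 1/(4πr²h) = 1/(4π·0.949²·744) = 1.188×10^-4 K/W
  R_cast iron = (1/0.949 − 1/0.965)/(4πk) = 0.01747/(4π·56.1) = 2.478×10^-5 K/W
  R_phenolic foam = (1/0.965 − 1/1.67)/(4πk) = 0.4375/(4π·0.0236) = 1.475 K/W
  R_cork board = (1/1.67 − 1/2.00)/(4πk) = 0.09880/(4π·0.0441) = 0.1783 K/W
ΣR = 1.188×10^-4 + 2.478×10^-5 + 1.475 + 0.1783 = 1.653 K/W
Q = ΔT/ΣR = (-182 °C − 28.5 °C)/1.653 = -127 W
(Negative Q ⇒ heat flows inward; heat gain = 127 W.)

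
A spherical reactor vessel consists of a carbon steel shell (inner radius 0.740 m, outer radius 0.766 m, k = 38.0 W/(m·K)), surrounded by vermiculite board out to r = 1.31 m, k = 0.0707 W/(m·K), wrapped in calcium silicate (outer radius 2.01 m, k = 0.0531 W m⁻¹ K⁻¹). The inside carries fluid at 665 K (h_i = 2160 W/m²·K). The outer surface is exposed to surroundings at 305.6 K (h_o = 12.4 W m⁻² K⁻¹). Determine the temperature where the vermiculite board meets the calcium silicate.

T = 448 K

Resistance network (inner→outer):
  R_conv,in = 1/(4πr²h) = 1/(4π·0.740²·2160) = 6.728×10^-5 K/W
  R_carbon steel = (1/0.740 − 1/0.766)/(4πk) = 0.04587/(4π·38.0) = 9.605×10^-5 K/W
  R_vermiculite board = (1/0.766 − 1/1.31)/(4πk) = 0.5421/(4π·0.0707) = 0.6102 K/W
  R_calcium silicate = (1/1.31 − 1/2.01)/(4πk) = 0.2658/(4π·0.0531) = 0.3984 K/W
  R_conv,out = 1/(4πr²h) = 1/(4π·2.01²·12.4) = 0.001588 K/W
ΣR = 6.728×10^-5 + 9.605×10^-5 + 0.6102 + 0.3984 + 0.001588 = 1.010 K/W
Q = ΔT/ΣR = (665 K − 305.6 K)/1.010 = 355.8 W
From the inner boundary to the vermiculite board/calcium silicate interface, ΣR_partial = 0.6104 K/W.
T_interface = T_in − Q·ΣR_partial = 665 K − (355.8)(0.6104) = 448 K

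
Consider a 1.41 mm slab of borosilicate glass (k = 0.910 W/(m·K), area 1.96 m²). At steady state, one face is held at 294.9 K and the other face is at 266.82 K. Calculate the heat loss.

Q = 35.5 kW

Q = kA·ΔT/L = 0.910 × 1.96 × |294.9 K − 266.82 K| / 0.00141 = 35500 W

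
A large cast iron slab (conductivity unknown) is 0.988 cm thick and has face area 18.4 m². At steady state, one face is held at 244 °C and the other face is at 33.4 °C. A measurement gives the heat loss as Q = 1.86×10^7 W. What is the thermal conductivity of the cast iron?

ΣR = ΔT/Q = |244 − 33.4|/1.86×10^7 = 1.132×10^-5 K/W
L/(kA) = 1.132×10^-5 ⇒ k = 0.00988/(1.132×10^-5·18.4) = 47.4 W/m·K

k = 47.4 W/m·K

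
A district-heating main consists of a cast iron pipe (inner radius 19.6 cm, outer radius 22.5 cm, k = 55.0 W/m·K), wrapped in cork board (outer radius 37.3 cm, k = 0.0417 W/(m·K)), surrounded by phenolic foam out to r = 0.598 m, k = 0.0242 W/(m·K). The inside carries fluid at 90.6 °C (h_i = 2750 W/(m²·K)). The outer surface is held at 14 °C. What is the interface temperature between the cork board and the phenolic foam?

Series thermal resistances, inner to outer:
  R'_conv,in = 1/(2πr h) = 1/(2π·0.196·2750) = 2.953×10^-4 m·K/W
  R'_cast iron = ln(0.225/0.196)/(2πk) = 0.1380/(2π·55.0) = 3.993×10^-4 m·K/W
  R'_cork board = ln(0.373/0.225)/(2πk) = 0.5055/(2π·0.0417) = 1.929 m·K/W
  R'_phenolic foam = ln(0.598/0.373)/(2πk) = 0.4720/(2π·0.0242) = 3.104 m·K/W
ΣR = 2.953×10^-4 + 3.993×10^-4 + 1.929 + 3.104 = 5.034 m·K/W
Q' = ΔT/ΣR = (90.6 °C − 14 °C)/5.034 = 15.22 W/m
From the inner boundary to the cork board/phenolic foam interface, ΣR_partial = 1.930 m·K/W.
T_interface = T_in − Q'·ΣR_partial = 90.6 °C − (15.22)(1.930) = 61.2 °C

T = 61.2 °C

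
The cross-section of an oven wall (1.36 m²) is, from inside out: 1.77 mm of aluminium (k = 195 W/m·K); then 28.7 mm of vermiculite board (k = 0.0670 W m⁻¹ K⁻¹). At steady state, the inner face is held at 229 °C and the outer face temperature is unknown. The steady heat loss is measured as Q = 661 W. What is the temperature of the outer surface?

T_out = 20.8 °C

Series resistances:
  R_aluminium = L/(kA) = 0.00177/(195·1.36) = 6.674×10^-6 K/W
  R_vermiculite board = L/(kA) = 0.0287/(0.0670·1.36) = 0.3150 K/W
ΣR = 0.3150 K/W
ΔT = Q·ΣR = 661 × 0.3150 = 208.2 K
Heat flows outward, so T_out = T_in − ΔT = 229 − 208.2 = 20.8 °C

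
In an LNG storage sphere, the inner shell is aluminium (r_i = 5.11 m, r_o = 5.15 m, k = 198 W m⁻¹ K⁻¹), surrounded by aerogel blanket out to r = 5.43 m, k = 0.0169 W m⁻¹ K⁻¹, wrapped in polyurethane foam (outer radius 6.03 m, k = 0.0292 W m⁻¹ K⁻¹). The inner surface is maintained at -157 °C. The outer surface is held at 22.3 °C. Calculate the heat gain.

Resistance network (inner→outer):
  R_aluminium = (1/5.11 − 1/5.15)/(4πk) = 0.001520/(4π·198) = 6.109×10^-7 K/W
  R_aerogel blanket = (1/5.15 − 1/5.43)/(4πk) = 0.01001/(4π·0.0169) = 0.04715 K/W
  R_polyurethane foam = (1/5.43 − 1/6.03)/(4πk) = 0.01832/(4π·0.0292) = 0.04994 K/W
ΣR = 6.109×10^-7 + 0.04715 + 0.04994 = 0.09709 K/W
Q = ΔT/ΣR = (-157 °C − 22.3 °C)/0.09709 = -1850 W
(Negative Q ⇒ heat flows inward; heat gain = 1850 W.)

Q = 1850 W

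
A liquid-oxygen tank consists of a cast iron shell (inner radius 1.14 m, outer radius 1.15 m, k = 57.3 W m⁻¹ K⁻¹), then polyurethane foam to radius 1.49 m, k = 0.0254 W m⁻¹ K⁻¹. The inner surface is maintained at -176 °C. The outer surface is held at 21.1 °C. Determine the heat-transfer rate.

Series thermal resistances, inner to outer:
  R_cast iron = (1/1.14 − 1/1.15)/(4πk) = 0.007628/(4π·57.3) = 1.059×10^-5 K/W
  R_polyurethane foam = (1/1.15 − 1/1.49)/(4πk) = 0.1984/(4π·0.0254) = 0.6217 K/W
ΣR = 1.059×10^-5 + 0.6217 = 0.6217 K/W
Q = ΔT/ΣR = (-176 °C − 21.1 °C)/0.6217 = -317 W
(Negative Q ⇒ heat flows inward; heat gain = 317 W.)

Q = 317 W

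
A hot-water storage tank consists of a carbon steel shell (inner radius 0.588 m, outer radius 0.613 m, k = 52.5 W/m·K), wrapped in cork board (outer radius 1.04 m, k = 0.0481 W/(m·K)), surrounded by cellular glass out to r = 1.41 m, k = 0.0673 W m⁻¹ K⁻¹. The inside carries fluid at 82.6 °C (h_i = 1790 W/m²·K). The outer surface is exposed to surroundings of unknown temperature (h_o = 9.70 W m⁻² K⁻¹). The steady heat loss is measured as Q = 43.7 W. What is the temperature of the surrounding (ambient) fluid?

T_out = 20.9 °C

Sum the resistances:
  R_conv,in = 1/(4πr²h) = 1/(4π·0.588²·1790) = 1.286×10^-4 K/W
  R_carbon steel = (1/0.588 − 1/0.613)/(4πk) = 0.06936/(4π·52.5) = 1.051×10^-4 K/W
  R_cork board = (1/0.613 − 1/1.04)/(4πk) = 0.6698/(4π·0.0481) = 1.108 K/W
  R_cellular glass = (1/1.04 − 1/1.41)/(4πk) = 0.2523/(4π·0.0673) = 0.2983 K/W
  R_conv,out = 1/(4πr²h) = 1/(4π·1.41²·9.70) = 0.004126 K/W
ΣR = 1.411 K/W
ΔT = Q·ΣR = 43.7 × 1.411 = 61.66 K
Heat flows outward, so T_out = T_in − ΔT = 82.6 − 61.66 = 20.9 °C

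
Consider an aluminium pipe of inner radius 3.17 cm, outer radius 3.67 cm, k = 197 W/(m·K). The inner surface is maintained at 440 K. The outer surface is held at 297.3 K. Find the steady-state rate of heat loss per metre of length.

Q' = 1210 kW/m

Q' = 2πk·ΔT/ln(r₂/r₁) = 2π × 197 × 142.7 / ln(0.0367/0.0317) = 1.21×10^6 W/m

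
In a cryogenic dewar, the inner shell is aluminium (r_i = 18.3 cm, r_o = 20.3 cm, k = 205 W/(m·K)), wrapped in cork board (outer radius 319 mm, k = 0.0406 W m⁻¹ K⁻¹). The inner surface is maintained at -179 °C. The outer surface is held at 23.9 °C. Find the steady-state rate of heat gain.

Q = 57.8 W

Resistance network (inner→outer):
  R_aluminium = (1/0.183 − 1/0.203)/(4πk) = 0.5384/(4π·205) = 2.090×10^-4 K/W
  R_cork board = (1/0.203 − 1/0.319)/(4πk) = 1.791/(4π·0.0406) = 3.511 K/W
ΣR = 2.090×10^-4 + 3.511 = 3.511 K/W
Q = ΔT/ΣR = (-179 °C − 23.9 °C)/3.511 = -57.8 W
(Negative Q ⇒ heat flows inward; heat gain = 57.8 W.)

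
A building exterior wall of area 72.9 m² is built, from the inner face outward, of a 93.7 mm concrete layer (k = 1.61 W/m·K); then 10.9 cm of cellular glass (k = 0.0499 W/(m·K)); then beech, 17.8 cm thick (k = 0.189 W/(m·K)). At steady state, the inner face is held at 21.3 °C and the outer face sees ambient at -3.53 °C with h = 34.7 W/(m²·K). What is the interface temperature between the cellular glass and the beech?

Series thermal resistances, inner to outer:
  R_concrete = L/(kA) = 0.0937/(1.61·72.9) = 7.983×10^-4 K/W
  R_cellular glass = L/(kA) = 0.109/(0.0499·72.9) = 0.02996 K/W
  R_beech = L/(kA) = 0.178/(0.189·72.9) = 0.01292 K/W
  R_conv,out = 1/(hA) = 1/(34.7·72.9) = 3.953×10^-4 K/W
ΣR = 7.983×10^-4 + 0.02996 + 0.01292 + 3.953×10^-4 = 0.04407 K/W
Q = ΔT/ΣR = (21.3 °C − -3.53 °C)/0.04407 = 563.4 W
From the inner boundary to the cellular glass/beech interface, ΣR_partial = 0.03076 K/W.
T_interface = T_in − Q·ΣR_partial = 21.3 °C − (563.4)(0.03076) = 3.97 °C

T = 3.97 °C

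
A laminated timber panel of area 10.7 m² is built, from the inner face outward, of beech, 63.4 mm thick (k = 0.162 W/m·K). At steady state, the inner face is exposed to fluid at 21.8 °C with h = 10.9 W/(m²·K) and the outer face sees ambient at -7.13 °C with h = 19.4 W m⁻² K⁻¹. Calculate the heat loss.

Q = 579 W

Treat each layer as a resistance in series:
  R_conv,in = 1/(hA) = 1/(10.9·10.7) = 0.008574 K/W
  R_beech = L/(kA) = 0.0634/(0.162·10.7) = 0.03658 K/W
  R_conv,out = 1/(hA) = 1/(19.4·10.7) = 0.004817 K/W
ΣR = 0.008574 + 0.03658 + 0.004817 = 0.04997 K/W
Q = ΔT/ΣR = (21.8 °C − -7.13 °C)/0.04997 = 579 W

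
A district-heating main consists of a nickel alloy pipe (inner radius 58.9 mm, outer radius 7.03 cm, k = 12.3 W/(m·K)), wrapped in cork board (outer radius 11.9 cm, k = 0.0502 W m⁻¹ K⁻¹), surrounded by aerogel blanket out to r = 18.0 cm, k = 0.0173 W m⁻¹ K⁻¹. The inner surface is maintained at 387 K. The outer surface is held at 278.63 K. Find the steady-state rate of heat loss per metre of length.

Q' = 19.8 W/m

Series thermal resistances, inner to outer:
  R'_nickel alloy = ln(0.0703/0.0589)/(2πk) = 0.1769/(2π·12.3) = 0.002289 m·K/W
  R'_cork board = ln(0.119/0.0703)/(2πk) = 0.5264/(2π·0.0502) = 1.669 m·K/W
  R'_aerogel blanket = ln(0.180/0.119)/(2πk) = 0.4138/(2π·0.0173) = 3.807 m·K/W
ΣR = 0.002289 + 1.669 + 3.807 = 5.478 m·K/W
Q' = ΔT/ΣR = (387 K − 278.63 K)/5.478 = 19.8 W/m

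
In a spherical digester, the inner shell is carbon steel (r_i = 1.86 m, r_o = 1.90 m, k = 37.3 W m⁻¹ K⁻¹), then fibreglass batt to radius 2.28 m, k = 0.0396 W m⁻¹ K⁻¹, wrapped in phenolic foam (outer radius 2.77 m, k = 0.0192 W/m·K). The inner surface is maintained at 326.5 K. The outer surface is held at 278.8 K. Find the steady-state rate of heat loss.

Series thermal resistances, inner to outer:
  R_carbon steel = (1/1.86 − 1/1.90)/(4πk) = 0.01132/(4π·37.3) = 2.415×10^-5 K/W
  R_fibreglass batt = (1/1.90 − 1/2.28)/(4πk) = 0.08772/(4π·0.0396) = 0.1763 K/W
  R_phenolic foam = (1/2.28 − 1/2.77)/(4πk) = 0.07759/(4π·0.0192) = 0.3216 K/W
ΣR = 2.415×10^-5 + 0.1763 + 0.3216 = 0.4979 K/W
Q = ΔT/ΣR = (326.5 K − 278.8 K)/0.4979 = 95.8 W

Q = 95.8 W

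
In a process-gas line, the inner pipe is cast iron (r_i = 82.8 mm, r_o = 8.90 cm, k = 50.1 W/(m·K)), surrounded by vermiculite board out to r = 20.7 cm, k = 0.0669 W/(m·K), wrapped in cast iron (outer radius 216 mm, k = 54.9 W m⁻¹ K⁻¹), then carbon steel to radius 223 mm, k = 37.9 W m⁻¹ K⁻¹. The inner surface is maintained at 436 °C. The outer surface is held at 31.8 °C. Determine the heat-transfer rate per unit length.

Q' = 201 W/m

Treat each layer as a resistance in series:
  R'_cast iron = ln(0.0890/0.0828)/(2πk) = 0.07221/(2π·50.1) = 2.294×10^-4 m·K/W
  R'_vermiculite board = ln(0.207/0.0890)/(2πk) = 0.8441/(2π·0.0669) = 2.008 m·K/W
  R'_cast iron = ln(0.216/0.207)/(2πk) = 0.04256/(2π·54.9) = 1.234×10^-4 m·K/W
  R'_carbon steel = ln(0.223/0.216)/(2πk) = 0.03189/(2π·37.9) = 1.339×10^-4 m·K/W
ΣR = 2.294×10^-4 + 2.008 + 1.234×10^-4 + 1.339×10^-4 = 2.008 m·K/W
Q' = ΔT/ΣR = (436 °C − 31.8 °C)/2.008 = 201 W/m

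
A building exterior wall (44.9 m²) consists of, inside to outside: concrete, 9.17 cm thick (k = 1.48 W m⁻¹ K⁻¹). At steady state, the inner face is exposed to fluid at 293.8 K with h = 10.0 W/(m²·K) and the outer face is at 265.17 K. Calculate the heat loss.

Q = 7.94 kW

Series thermal resistances, inner to outer:
  R_conv,in = 1/(hA) = 1/(10.0·44.9) = 0.002227 K/W
  R_concrete = L/(kA) = 0.0917/(1.48·44.9) = 0.001380 K/W
ΣR = 0.002227 + 0.001380 = 0.003607 K/W
Q = ΔT/ΣR = (293.8 K − 265.17 K)/0.003607 = 7940 W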